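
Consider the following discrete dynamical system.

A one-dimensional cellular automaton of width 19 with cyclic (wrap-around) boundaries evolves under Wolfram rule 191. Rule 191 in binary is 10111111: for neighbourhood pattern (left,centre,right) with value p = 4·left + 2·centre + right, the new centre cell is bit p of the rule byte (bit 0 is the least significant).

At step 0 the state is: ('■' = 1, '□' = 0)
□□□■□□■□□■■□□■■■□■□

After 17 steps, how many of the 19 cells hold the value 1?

k=0  □□□■□□■□□■■□□■■■□■□
k=1  ■■■■■■■■■■□■■■■□■■■
k=2  ■■■■■■■■■□■■■■□■■■■
k=3  ■■■■■■■■□■■■■□■■■■■
k=4  ■■■■■■■□■■■■□■■■■■■
k=5  ■■■■■■□■■■■□■■■■■■■
k=6  ■■■■■□■■■■□■■■■■■■■
k=7  ■■■■□■■■■□■■■■■■■■■
k=8  ■■■□■■■■□■■■■■■■■■■
k=9  ■■□■■■■□■■■■■■■■■■■
k=10  ■□■■■■□■■■■■■■■■■■■
k=11  □■■■■□■■■■■■■■■■■■■
k=12  ■■■■□■■■■■■■■■■■■■□
k=13  ■■■□■■■■■■■■■■■■■□■
k=14  ■■□■■■■■■■■■■■■■□■■
k=15  ■□■■■■■■■■■■■■■□■■■
k=16  □■■■■■■■■■■■■■□■■■■
k=17  ■■■■■■■■■■■■■□■■■■□

17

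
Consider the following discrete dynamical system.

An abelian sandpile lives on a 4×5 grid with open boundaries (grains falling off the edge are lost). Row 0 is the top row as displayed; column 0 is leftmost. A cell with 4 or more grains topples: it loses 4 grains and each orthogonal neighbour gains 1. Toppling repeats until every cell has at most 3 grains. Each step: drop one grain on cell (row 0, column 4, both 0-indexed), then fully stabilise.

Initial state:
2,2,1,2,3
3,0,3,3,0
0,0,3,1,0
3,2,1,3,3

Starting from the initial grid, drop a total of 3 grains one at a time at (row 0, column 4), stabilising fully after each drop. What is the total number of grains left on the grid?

36

0) 2,2,1,2,3
3,0,3,3,0
0,0,3,1,0
3,2,1,3,3
1) 2,2,1,3,0
3,0,3,3,1
0,0,3,1,0
3,2,1,3,3
2) 2,2,1,3,1
3,0,3,3,1
0,0,3,1,0
3,2,1,3,3
3) 2,2,1,3,2
3,0,3,3,1
0,0,3,1,0
3,2,1,3,3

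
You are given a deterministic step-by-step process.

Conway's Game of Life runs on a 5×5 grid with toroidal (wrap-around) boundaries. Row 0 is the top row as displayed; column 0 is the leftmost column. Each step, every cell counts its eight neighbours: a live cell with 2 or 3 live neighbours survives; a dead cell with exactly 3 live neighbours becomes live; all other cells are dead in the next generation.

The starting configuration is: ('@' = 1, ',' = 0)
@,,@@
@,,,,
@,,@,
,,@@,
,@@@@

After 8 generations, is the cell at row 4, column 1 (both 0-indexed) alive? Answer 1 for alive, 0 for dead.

t=0: @,,@@
@,,,,
@,,@,
,,@@,
,@@@@
t=1: ,,,,,
@@,@,
,@@@,
@,,,,
,@,,,
t=2: @@@,,
@@,@@
,,,@,
@,,,,
,,,,,
t=3: ,,@@,
,,,@,
,@@@,
,,,,,
@,,,,
t=4: ,,@@@
,@,,@
,,@@,
,@@,,
,,,,,
t=5: @,@@@
@@,,@
@,,@,
,@@@,
,@,,,
t=6: ,,@@,
,,,,,
,,,@,
@@,@@
,,,,,
t=7: ,,,,,
,,@@,
@,@@,
@,@@@
@@,,,
t=8: ,@@,,
,@@@@
@,,,,
,,,,,
@@@@,

1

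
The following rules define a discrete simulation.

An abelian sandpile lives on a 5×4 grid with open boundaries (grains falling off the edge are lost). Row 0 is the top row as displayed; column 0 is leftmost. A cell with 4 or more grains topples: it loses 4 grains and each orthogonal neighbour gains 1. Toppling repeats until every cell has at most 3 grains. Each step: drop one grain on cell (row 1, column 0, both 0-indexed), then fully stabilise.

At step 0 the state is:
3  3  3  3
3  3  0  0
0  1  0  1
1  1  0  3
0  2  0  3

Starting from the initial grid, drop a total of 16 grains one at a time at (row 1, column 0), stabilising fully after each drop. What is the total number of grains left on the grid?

30

0) 3  3  3  3
3  3  0  0
0  1  0  1
1  1  0  3
0  2  0  3
1) 1  2  1  0
2  1  2  1
1  2  0  1
1  1  0  3
0  2  0  3
2) 1  2  1  0
3  1  2  1
1  2  0  1
1  1  0  3
0  2  0  3
3) 2  2  1  0
0  2  2  1
2  2  0  1
1  1  0  3
0  2  0  3
4) 2  2  1  0
1  2  2  1
2  2  0  1
1  1  0  3
0  2  0  3
5) 2  2  1  0
2  2  2  1
2  2  0  1
1  1  0  3
0  2  0  3
6) 2  2  1  0
3  2  2  1
2  2  0  1
1  1  0  3
0  2  0  3
7) 3  2  1  0
0  3  2  1
3  2  0  1
1  1  0  3
0  2  0  3
8) 3  2  1  0
1  3  2  1
3  2  0  1
1  1  0  3
0  2  0  3
9) 3  2  1  0
2  3  2  1
3  2  0  1
1  1  0  3
0  2  0  3
10) 3  2  1  0
3  3  2  1
3  2  0  1
1  1  0  3
0  2  0  3
11) 1  0  2  0
3  2  3  1
1  0  1  1
2  2  0  3
0  2  0  3
12) 2  0  2  0
0  3  3  1
2  0  1  1
2  2  0  3
0  2  0  3
13) 2  0  2  0
1  3  3  1
2  0  1  1
2  2  0  3
0  2  0  3
14) 2  0  2  0
2  3  3  1
2  0  1  1
2  2  0  3
0  2  0  3
15) 2  0  2  0
3  3  3  1
2  0  1  1
2  2  0  3
0  2  0  3
16) 3  1  3  0
1  1  0  2
3  1  2  1
2  2  0  3
0  2  0  3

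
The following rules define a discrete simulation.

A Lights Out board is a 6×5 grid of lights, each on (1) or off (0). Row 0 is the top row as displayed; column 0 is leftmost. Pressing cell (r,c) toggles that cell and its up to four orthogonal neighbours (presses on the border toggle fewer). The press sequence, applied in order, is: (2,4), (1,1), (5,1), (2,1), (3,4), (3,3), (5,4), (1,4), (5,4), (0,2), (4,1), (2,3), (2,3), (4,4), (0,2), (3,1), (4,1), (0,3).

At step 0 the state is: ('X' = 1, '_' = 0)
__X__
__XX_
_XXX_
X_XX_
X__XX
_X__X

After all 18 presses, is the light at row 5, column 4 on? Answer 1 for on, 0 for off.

k=0  __X__
__XX_
_XXX_
X_XX_
X__XX
_X__X
k=1  __X__
__XXX
_XX_X
X_XXX
X__XX
_X__X
k=2  _XX__
XX_XX
__X_X
X_XXX
X__XX
_X__X
k=3  _XX__
XX_XX
__X_X
X_XXX
XX_XX
X_X_X
k=4  _XX__
X__XX
XX__X
XXXXX
XX_XX
X_X_X
k=5  _XX__
X__XX
XX___
XXX__
XX_X_
X_X_X
k=6  _XX__
X__XX
XX_X_
XX_XX
XX___
X_X_X
k=7  _XX__
X__XX
XX_X_
XX_XX
XX__X
X_XX_
k=8  _XX_X
X____
XX_XX
XX_XX
XX__X
X_XX_
k=9  _XX_X
X____
XX_XX
XX_XX
XX___
X_X_X
k=10  ___XX
X_X__
XX_XX
XX_XX
XX___
X_X_X
k=11  ___XX
X_X__
XX_XX
X__XX
__X__
XXX_X
k=12  ___XX
X_XX_
XXX__
X___X
__X__
XXX_X
k=13  ___XX
X_X__
XX_XX
X__XX
__X__
XXX_X
k=14  ___XX
X_X__
XX_XX
X__X_
__XXX
XXX__
k=15  _XX_X
X____
XX_XX
X__X_
__XXX
XXX__
k=16  _XX_X
X____
X__XX
_XXX_
_XXXX
XXX__
k=17  _XX_X
X____
X__XX
__XX_
X__XX
X_X__
k=18  _X_X_
X__X_
X__XX
__XX_
X__XX
X_X__

0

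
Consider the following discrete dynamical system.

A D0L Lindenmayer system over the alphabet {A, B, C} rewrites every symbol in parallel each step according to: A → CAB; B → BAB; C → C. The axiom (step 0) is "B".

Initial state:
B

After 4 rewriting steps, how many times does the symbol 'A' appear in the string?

gen 0: B
gen 1: BAB
gen 2: BABCABBAB
gen 3: BABCABBABCCABBABBABCABBAB
gen 4: BABCABBABCCABBABBABCABBABCCCABBABBABCABBABBABCABBABCCABBABBABCABBAB

21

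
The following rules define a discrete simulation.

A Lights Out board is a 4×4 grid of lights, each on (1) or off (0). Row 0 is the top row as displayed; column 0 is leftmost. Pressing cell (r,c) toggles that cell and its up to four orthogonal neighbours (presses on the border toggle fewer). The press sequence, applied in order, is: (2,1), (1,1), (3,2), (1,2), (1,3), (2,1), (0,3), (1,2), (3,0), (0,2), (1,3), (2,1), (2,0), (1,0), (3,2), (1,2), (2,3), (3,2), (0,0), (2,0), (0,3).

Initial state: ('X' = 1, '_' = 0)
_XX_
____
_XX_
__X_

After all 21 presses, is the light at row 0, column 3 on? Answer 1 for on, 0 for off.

0) _XX_
____
_XX_
__X_
1) _XX_
_X__
X___
_XX_
2) __X_
X_X_
XX__
_XX_
3) __X_
X_X_
XXX_
___X
4) ____
XX_X
XX__
___X
5) ___X
XXX_
XX_X
___X
6) ___X
X_X_
__XX
_X_X
7) __X_
X_XX
__XX
_X_X
8) ____
XX__
___X
_X_X
9) ____
XX__
X__X
X__X
10) _XXX
XXX_
X__X
X__X
11) _XX_
XX_X
X___
X__X
12) _XX_
X__X
_XX_
XX_X
13) _XX_
___X
X_X_
_X_X
14) XXX_
XX_X
__X_
_X_X
15) XXX_
XX_X
____
__X_
16) XX__
X_X_
__X_
__X_
17) XX__
X_XX
___X
__XX
18) XX__
X_XX
__XX
_X__
19) ____
__XX
__XX
_X__
20) ____
X_XX
XXXX
XX__
21) __XX
X_X_
XXXX
XX__

1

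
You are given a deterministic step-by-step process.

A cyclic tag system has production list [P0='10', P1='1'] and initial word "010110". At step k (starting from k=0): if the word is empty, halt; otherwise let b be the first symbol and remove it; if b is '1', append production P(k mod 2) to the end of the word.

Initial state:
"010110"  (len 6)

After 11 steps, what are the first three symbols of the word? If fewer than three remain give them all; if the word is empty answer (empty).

[0] "010110"  (len 6)
[1] "10110"  (len 5)
[2] "01101"  (len 5)
[3] "1101"  (len 4)
[4] "1011"  (len 4)
[5] "01110"  (len 5)
[6] "1110"  (len 4)
[7] "11010"  (len 5)
[8] "10101"  (len 5)
[9] "010110"  (len 6)
[10] "10110"  (len 5)
[11] "011010"  (len 6)

011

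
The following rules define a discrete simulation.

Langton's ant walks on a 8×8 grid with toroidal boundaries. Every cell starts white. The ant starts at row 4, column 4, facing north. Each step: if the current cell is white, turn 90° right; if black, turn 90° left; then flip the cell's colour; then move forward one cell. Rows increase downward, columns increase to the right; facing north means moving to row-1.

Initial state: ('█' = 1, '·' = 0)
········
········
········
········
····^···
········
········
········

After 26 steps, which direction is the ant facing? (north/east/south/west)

south

gen 0: ········
········
········
········
····^···
········
········
········
gen 1: ········
········
········
········
····█>··
········
········
········
gen 2: ········
········
········
········
····██··
·····v··
········
········
gen 3: ········
········
········
········
····██··
····<█··
········
········
gen 4: ········
········
········
········
····^█··
····██··
········
········
gen 5: ········
········
········
········
···<·█··
····██··
········
········
gen 6: ········
········
········
···^····
···█·█··
····██··
········
········
gen 7: ········
········
········
···█>···
···█·█··
····██··
········
········
gen 8: ········
········
········
···██···
···█v█··
····██··
········
········
gen 9: ········
········
········
···██···
···<██··
····██··
········
········
gen 10: ········
········
········
···██···
····██··
···v██··
········
········
gen 11: ········
········
········
···██···
····██··
··<███··
········
········
gen 12: ········
········
········
···██···
··^·██··
··████··
········
········
gen 13: ········
········
········
···██···
··█>██··
··████··
········
········
gen 14: ········
········
········
···██···
··████··
··█v██··
········
········
gen 15: ········
········
········
···██···
··████··
··█·>█··
········
········
gen 16: ········
········
········
···██···
··██^█··
··█··█··
········
········
gen 17: ········
········
········
···██···
··█<·█··
··█··█··
········
········
gen 18: ········
········
········
···██···
··█··█··
··█v·█··
········
········
gen 19: ········
········
········
···██···
··█··█··
··<█·█··
········
········
gen 20: ········
········
········
···██···
··█··█··
···█·█··
··v·····
········
gen 21: ········
········
········
···██···
··█··█··
···█·█··
·<█·····
········
gen 22: ········
········
········
···██···
··█··█··
·^·█·█··
·██·····
········
gen 23: ········
········
········
···██···
··█··█··
·█>█·█··
·██·····
········
gen 24: ········
········
········
···██···
··█··█··
·███·█··
·█v·····
········
gen 25: ········
········
········
···██···
··█··█··
·███·█··
·█·>····
········
gen 26: ········
········
········
···██···
··█··█··
·███·█··
·█·█····
···v····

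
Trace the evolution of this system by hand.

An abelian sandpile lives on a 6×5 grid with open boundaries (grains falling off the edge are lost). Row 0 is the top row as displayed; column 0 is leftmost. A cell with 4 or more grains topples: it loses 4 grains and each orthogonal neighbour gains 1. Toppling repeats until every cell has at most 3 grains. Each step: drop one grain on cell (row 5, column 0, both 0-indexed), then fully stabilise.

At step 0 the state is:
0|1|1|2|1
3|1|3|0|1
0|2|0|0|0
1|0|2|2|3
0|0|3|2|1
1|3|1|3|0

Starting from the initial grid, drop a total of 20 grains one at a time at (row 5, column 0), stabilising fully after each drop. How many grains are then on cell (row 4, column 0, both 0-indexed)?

2

step 0: 0|1|1|2|1
3|1|3|0|1
0|2|0|0|0
1|0|2|2|3
0|0|3|2|1
1|3|1|3|0
step 1: 0|1|1|2|1
3|1|3|0|1
0|2|0|0|0
1|0|2|2|3
0|0|3|2|1
2|3|1|3|0
step 2: 0|1|1|2|1
3|1|3|0|1
0|2|0|0|0
1|0|2|2|3
0|0|3|2|1
3|3|1|3|0
step 3: 0|1|1|2|1
3|1|3|0|1
0|2|0|0|0
1|0|2|2|3
1|1|3|2|1
1|0|2|3|0
step 4: 0|1|1|2|1
3|1|3|0|1
0|2|0|0|0
1|0|2|2|3
1|1|3|2|1
2|0|2|3|0
step 5: 0|1|1|2|1
3|1|3|0|1
0|2|0|0|0
1|0|2|2|3
1|1|3|2|1
3|0|2|3|0
step 6: 0|1|1|2|1
3|1|3|0|1
0|2|0|0|0
1|0|2|2|3
2|1|3|2|1
0|1|2|3|0
step 7: 0|1|1|2|1
3|1|3|0|1
0|2|0|0|0
1|0|2|2|3
2|1|3|2|1
1|1|2|3|0
step 8: 0|1|1|2|1
3|1|3|0|1
0|2|0|0|0
1|0|2|2|3
2|1|3|2|1
2|1|2|3|0
step 9: 0|1|1|2|1
3|1|3|0|1
0|2|0|0|0
1|0|2|2|3
2|1|3|2|1
3|1|2|3|0
step 10: 0|1|1|2|1
3|1|3|0|1
0|2|0|0|0
1|0|2|2|3
3|1|3|2|1
0|2|2|3|0
step 11: 0|1|1|2|1
3|1|3|0|1
0|2|0|0|0
1|0|2|2|3
3|1|3|2|1
1|2|2|3|0
step 12: 0|1|1|2|1
3|1|3|0|1
0|2|0|0|0
1|0|2|2|3
3|1|3|2|1
2|2|2|3|0
step 13: 0|1|1|2|1
3|1|3|0|1
0|2|0|0|0
1|0|2|2|3
3|1|3|2|1
3|2|2|3|0
step 14: 0|1|1|2|1
3|1|3|0|1
0|2|0|0|0
2|0|2|2|3
0|2|3|2|1
1|3|2|3|0
step 15: 0|1|1|2|1
3|1|3|0|1
0|2|0|0|0
2|0|2|2|3
0|2|3|2|1
2|3|2|3|0
step 16: 0|1|1|2|1
3|1|3|0|1
0|2|0|0|0
2|0|2|2|3
0|2|3|2|1
3|3|2|3|0
step 17: 0|1|1|2|1
3|1|3|0|1
0|2|0|0|0
2|0|2|2|3
1|3|3|2|1
1|0|3|3|0
step 18: 0|1|1|2|1
3|1|3|0|1
0|2|0|0|0
2|0|2|2|3
1|3|3|2|1
2|0|3|3|0
step 19: 0|1|1|2|1
3|1|3|0|1
0|2|0|0|0
2|0|2|2|3
1|3|3|2|1
3|0|3|3|0
step 20: 0|1|1|2|1
3|1|3|0|1
0|2|0|0|0
2|0|2|2|3
2|3|3|2|1
0|1|3|3|0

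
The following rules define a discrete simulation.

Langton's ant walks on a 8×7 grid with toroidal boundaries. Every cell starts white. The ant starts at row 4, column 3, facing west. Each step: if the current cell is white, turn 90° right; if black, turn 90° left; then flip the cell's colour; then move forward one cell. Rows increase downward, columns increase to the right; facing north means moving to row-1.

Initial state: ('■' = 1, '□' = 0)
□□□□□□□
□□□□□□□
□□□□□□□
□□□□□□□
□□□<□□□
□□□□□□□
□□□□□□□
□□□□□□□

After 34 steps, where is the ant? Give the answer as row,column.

5,6

[0] □□□□□□□
□□□□□□□
□□□□□□□
□□□□□□□
□□□<□□□
□□□□□□□
□□□□□□□
□□□□□□□
[1] □□□□□□□
□□□□□□□
□□□□□□□
□□□^□□□
□□□■□□□
□□□□□□□
□□□□□□□
□□□□□□□
[2] □□□□□□□
□□□□□□□
□□□□□□□
□□□■>□□
□□□■□□□
□□□□□□□
□□□□□□□
□□□□□□□
[3] □□□□□□□
□□□□□□□
□□□□□□□
□□□■■□□
□□□■v□□
□□□□□□□
□□□□□□□
□□□□□□□
[4] □□□□□□□
□□□□□□□
□□□□□□□
□□□■■□□
□□□<■□□
□□□□□□□
□□□□□□□
□□□□□□□
[5] □□□□□□□
□□□□□□□
□□□□□□□
□□□■■□□
□□□□■□□
□□□v□□□
□□□□□□□
□□□□□□□
[6] □□□□□□□
□□□□□□□
□□□□□□□
□□□■■□□
□□□□■□□
□□<■□□□
□□□□□□□
□□□□□□□
[7] □□□□□□□
□□□□□□□
□□□□□□□
□□□■■□□
□□^□■□□
□□■■□□□
□□□□□□□
□□□□□□□
[8] □□□□□□□
□□□□□□□
□□□□□□□
□□□■■□□
□□■>■□□
□□■■□□□
□□□□□□□
□□□□□□□
[9] □□□□□□□
□□□□□□□
□□□□□□□
□□□■■□□
□□■■■□□
□□■v□□□
□□□□□□□
□□□□□□□
[10] □□□□□□□
□□□□□□□
□□□□□□□
□□□■■□□
□□■■■□□
□□■□>□□
□□□□□□□
□□□□□□□
[11] □□□□□□□
□□□□□□□
□□□□□□□
□□□■■□□
□□■■■□□
□□■□■□□
□□□□v□□
□□□□□□□
[12] □□□□□□□
□□□□□□□
□□□□□□□
□□□■■□□
□□■■■□□
□□■□■□□
□□□<■□□
□□□□□□□
[13] □□□□□□□
□□□□□□□
□□□□□□□
□□□■■□□
□□■■■□□
□□■^■□□
□□□■■□□
□□□□□□□
[14] □□□□□□□
□□□□□□□
□□□□□□□
□□□■■□□
□□■■■□□
□□■■>□□
□□□■■□□
□□□□□□□
[15] □□□□□□□
□□□□□□□
□□□□□□□
□□□■■□□
□□■■^□□
□□■■□□□
□□□■■□□
□□□□□□□
[16] □□□□□□□
□□□□□□□
□□□□□□□
□□□■■□□
□□■<□□□
□□■■□□□
□□□■■□□
□□□□□□□
[17] □□□□□□□
□□□□□□□
□□□□□□□
□□□■■□□
□□■□□□□
□□■v□□□
□□□■■□□
□□□□□□□
[18] □□□□□□□
□□□□□□□
□□□□□□□
□□□■■□□
□□■□□□□
□□■□>□□
□□□■■□□
□□□□□□□
[19] □□□□□□□
□□□□□□□
□□□□□□□
□□□■■□□
□□■□□□□
□□■□■□□
□□□■v□□
□□□□□□□
[20] □□□□□□□
□□□□□□□
□□□□□□□
□□□■■□□
□□■□□□□
□□■□■□□
□□□■□>□
□□□□□□□
[21] □□□□□□□
□□□□□□□
□□□□□□□
□□□■■□□
□□■□□□□
□□■□■□□
□□□■□■□
□□□□□v□
[22] □□□□□□□
□□□□□□□
□□□□□□□
□□□■■□□
□□■□□□□
□□■□■□□
□□□■□■□
□□□□<■□
[23] □□□□□□□
□□□□□□□
□□□□□□□
□□□■■□□
□□■□□□□
□□■□■□□
□□□■^■□
□□□□■■□
[24] □□□□□□□
□□□□□□□
□□□□□□□
□□□■■□□
□□■□□□□
□□■□■□□
□□□■■>□
□□□□■■□
[25] □□□□□□□
□□□□□□□
□□□□□□□
□□□■■□□
□□■□□□□
□□■□■^□
□□□■■□□
□□□□■■□
[26] □□□□□□□
□□□□□□□
□□□□□□□
□□□■■□□
□□■□□□□
□□■□■■>
□□□■■□□
□□□□■■□
[27] □□□□□□□
□□□□□□□
□□□□□□□
□□□■■□□
□□■□□□□
□□■□■■■
□□□■■□v
□□□□■■□
[28] □□□□□□□
□□□□□□□
□□□□□□□
□□□■■□□
□□■□□□□
□□■□■■■
□□□■■<■
□□□□■■□
[29] □□□□□□□
□□□□□□□
□□□□□□□
□□□■■□□
□□■□□□□
□□■□■^■
□□□■■■■
□□□□■■□
[30] □□□□□□□
□□□□□□□
□□□□□□□
□□□■■□□
□□■□□□□
□□■□<□■
□□□■■■■
□□□□■■□
[31] □□□□□□□
□□□□□□□
□□□□□□□
□□□■■□□
□□■□□□□
□□■□□□■
□□□■v■■
□□□□■■□
[32] □□□□□□□
□□□□□□□
□□□□□□□
□□□■■□□
□□■□□□□
□□■□□□■
□□□■□>■
□□□□■■□
[33] □□□□□□□
□□□□□□□
□□□□□□□
□□□■■□□
□□■□□□□
□□■□□^■
□□□■□□■
□□□□■■□
[34] □□□□□□□
□□□□□□□
□□□□□□□
□□□■■□□
□□■□□□□
□□■□□■>
□□□■□□■
□□□□■■□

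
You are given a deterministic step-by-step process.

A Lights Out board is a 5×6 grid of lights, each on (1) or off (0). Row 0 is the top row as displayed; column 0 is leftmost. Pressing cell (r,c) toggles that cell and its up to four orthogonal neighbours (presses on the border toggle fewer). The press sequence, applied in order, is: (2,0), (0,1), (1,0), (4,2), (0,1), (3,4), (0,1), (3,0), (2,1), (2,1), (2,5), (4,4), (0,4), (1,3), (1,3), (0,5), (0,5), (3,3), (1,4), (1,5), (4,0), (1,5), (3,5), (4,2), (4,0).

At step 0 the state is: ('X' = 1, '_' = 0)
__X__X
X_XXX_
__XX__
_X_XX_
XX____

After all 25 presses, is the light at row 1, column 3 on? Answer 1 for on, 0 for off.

0

k=0  __X__X
X_XXX_
__XX__
_X_XX_
XX____
k=1  __X__X
__XXX_
XXXX__
XX_XX_
XX____
k=2  XX___X
_XXXX_
XXXX__
XX_XX_
XX____
k=3  _X___X
X_XXX_
_XXX__
XX_XX_
XX____
k=4  _X___X
X_XXX_
_XXX__
XXXXX_
X_XX__
k=5  X_X__X
XXXXX_
_XXX__
XXXXX_
X_XX__
k=6  X_X__X
XXXXX_
_XXXX_
XXX__X
X_XXX_
k=7  _X___X
X_XXX_
_XXXX_
XXX__X
X_XXX_
k=8  _X___X
X_XXX_
XXXXX_
__X__X
__XXX_
k=9  _X___X
XXXXX_
___XX_
_XX__X
__XXX_
k=10  _X___X
X_XXX_
XXXXX_
__X__X
__XXX_
k=11  _X___X
X_XXXX
XXXX_X
__X___
__XXX_
k=12  _X___X
X_XXXX
XXXX_X
__X_X_
__X__X
k=13  _X_XX_
X_XX_X
XXXX_X
__X_X_
__X__X
k=14  _X__X_
X___XX
XXX__X
__X_X_
__X__X
k=15  _X_XX_
X_XX_X
XXXX_X
__X_X_
__X__X
k=16  _X_X_X
X_XX__
XXXX_X
__X_X_
__X__X
k=17  _X_XX_
X_XX_X
XXXX_X
__X_X_
__X__X
k=18  _X_XX_
X_XX_X
XXX__X
___X__
__XX_X
k=19  _X_X__
X_X_X_
XXX_XX
___X__
__XX_X
k=20  _X_X_X
X_X__X
XXX_X_
___X__
__XX_X
k=21  _X_X_X
X_X__X
XXX_X_
X__X__
XXXX_X
k=22  _X_X__
X_X_X_
XXX_XX
X__X__
XXXX_X
k=23  _X_X__
X_X_X_
XXX_X_
X__XXX
XXXX__
k=24  _X_X__
X_X_X_
XXX_X_
X_XXXX
X_____
k=25  _X_X__
X_X_X_
XXX_X_
__XXXX
_X____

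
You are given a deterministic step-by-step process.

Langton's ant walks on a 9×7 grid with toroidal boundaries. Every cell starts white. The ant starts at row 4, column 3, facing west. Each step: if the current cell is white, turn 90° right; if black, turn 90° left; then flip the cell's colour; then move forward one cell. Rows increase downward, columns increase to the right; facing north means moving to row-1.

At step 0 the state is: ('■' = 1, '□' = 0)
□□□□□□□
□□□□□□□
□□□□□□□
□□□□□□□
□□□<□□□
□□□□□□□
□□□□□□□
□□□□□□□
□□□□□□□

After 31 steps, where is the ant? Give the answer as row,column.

6,4

t=0: □□□□□□□
□□□□□□□
□□□□□□□
□□□□□□□
□□□<□□□
□□□□□□□
□□□□□□□
□□□□□□□
□□□□□□□
t=1: □□□□□□□
□□□□□□□
□□□□□□□
□□□^□□□
□□□■□□□
□□□□□□□
□□□□□□□
□□□□□□□
□□□□□□□
t=2: □□□□□□□
□□□□□□□
□□□□□□□
□□□■>□□
□□□■□□□
□□□□□□□
□□□□□□□
□□□□□□□
□□□□□□□
t=3: □□□□□□□
□□□□□□□
□□□□□□□
□□□■■□□
□□□■v□□
□□□□□□□
□□□□□□□
□□□□□□□
□□□□□□□
t=4: □□□□□□□
□□□□□□□
□□□□□□□
□□□■■□□
□□□<■□□
□□□□□□□
□□□□□□□
□□□□□□□
□□□□□□□
t=5: □□□□□□□
□□□□□□□
□□□□□□□
□□□■■□□
□□□□■□□
□□□v□□□
□□□□□□□
□□□□□□□
□□□□□□□
t=6: □□□□□□□
□□□□□□□
□□□□□□□
□□□■■□□
□□□□■□□
□□<■□□□
□□□□□□□
□□□□□□□
□□□□□□□
t=7: □□□□□□□
□□□□□□□
□□□□□□□
□□□■■□□
□□^□■□□
□□■■□□□
□□□□□□□
□□□□□□□
□□□□□□□
t=8: □□□□□□□
□□□□□□□
□□□□□□□
□□□■■□□
□□■>■□□
□□■■□□□
□□□□□□□
□□□□□□□
□□□□□□□
t=9: □□□□□□□
□□□□□□□
□□□□□□□
□□□■■□□
□□■■■□□
□□■v□□□
□□□□□□□
□□□□□□□
□□□□□□□
t=10: □□□□□□□
□□□□□□□
□□□□□□□
□□□■■□□
□□■■■□□
□□■□>□□
□□□□□□□
□□□□□□□
□□□□□□□
t=11: □□□□□□□
□□□□□□□
□□□□□□□
□□□■■□□
□□■■■□□
□□■□■□□
□□□□v□□
□□□□□□□
□□□□□□□
t=12: □□□□□□□
□□□□□□□
□□□□□□□
□□□■■□□
□□■■■□□
□□■□■□□
□□□<■□□
□□□□□□□
□□□□□□□
t=13: □□□□□□□
□□□□□□□
□□□□□□□
□□□■■□□
□□■■■□□
□□■^■□□
□□□■■□□
□□□□□□□
□□□□□□□
t=14: □□□□□□□
□□□□□□□
□□□□□□□
□□□■■□□
□□■■■□□
□□■■>□□
□□□■■□□
□□□□□□□
□□□□□□□
t=15: □□□□□□□
□□□□□□□
□□□□□□□
□□□■■□□
□□■■^□□
□□■■□□□
□□□■■□□
□□□□□□□
□□□□□□□
t=16: □□□□□□□
□□□□□□□
□□□□□□□
□□□■■□□
□□■<□□□
□□■■□□□
□□□■■□□
□□□□□□□
□□□□□□□
t=17: □□□□□□□
□□□□□□□
□□□□□□□
□□□■■□□
□□■□□□□
□□■v□□□
□□□■■□□
□□□□□□□
□□□□□□□
t=18: □□□□□□□
□□□□□□□
□□□□□□□
□□□■■□□
□□■□□□□
□□■□>□□
□□□■■□□
□□□□□□□
□□□□□□□
t=19: □□□□□□□
□□□□□□□
□□□□□□□
□□□■■□□
□□■□□□□
□□■□■□□
□□□■v□□
□□□□□□□
□□□□□□□
t=20: □□□□□□□
□□□□□□□
□□□□□□□
□□□■■□□
□□■□□□□
□□■□■□□
□□□■□>□
□□□□□□□
□□□□□□□
t=21: □□□□□□□
□□□□□□□
□□□□□□□
□□□■■□□
□□■□□□□
□□■□■□□
□□□■□■□
□□□□□v□
□□□□□□□
t=22: □□□□□□□
□□□□□□□
□□□□□□□
□□□■■□□
□□■□□□□
□□■□■□□
□□□■□■□
□□□□<■□
□□□□□□□
t=23: □□□□□□□
□□□□□□□
□□□□□□□
□□□■■□□
□□■□□□□
□□■□■□□
□□□■^■□
□□□□■■□
□□□□□□□
t=24: □□□□□□□
□□□□□□□
□□□□□□□
□□□■■□□
□□■□□□□
□□■□■□□
□□□■■>□
□□□□■■□
□□□□□□□
t=25: □□□□□□□
□□□□□□□
□□□□□□□
□□□■■□□
□□■□□□□
□□■□■^□
□□□■■□□
□□□□■■□
□□□□□□□
t=26: □□□□□□□
□□□□□□□
□□□□□□□
□□□■■□□
□□■□□□□
□□■□■■>
□□□■■□□
□□□□■■□
□□□□□□□
t=27: □□□□□□□
□□□□□□□
□□□□□□□
□□□■■□□
□□■□□□□
□□■□■■■
□□□■■□v
□□□□■■□
□□□□□□□
t=28: □□□□□□□
□□□□□□□
□□□□□□□
□□□■■□□
□□■□□□□
□□■□■■■
□□□■■<■
□□□□■■□
□□□□□□□
t=29: □□□□□□□
□□□□□□□
□□□□□□□
□□□■■□□
□□■□□□□
□□■□■^■
□□□■■■■
□□□□■■□
□□□□□□□
t=30: □□□□□□□
□□□□□□□
□□□□□□□
□□□■■□□
□□■□□□□
□□■□<□■
□□□■■■■
□□□□■■□
□□□□□□□
t=31: □□□□□□□
□□□□□□□
□□□□□□□
□□□■■□□
□□■□□□□
□□■□□□■
□□□■v■■
□□□□■■□
□□□□□□□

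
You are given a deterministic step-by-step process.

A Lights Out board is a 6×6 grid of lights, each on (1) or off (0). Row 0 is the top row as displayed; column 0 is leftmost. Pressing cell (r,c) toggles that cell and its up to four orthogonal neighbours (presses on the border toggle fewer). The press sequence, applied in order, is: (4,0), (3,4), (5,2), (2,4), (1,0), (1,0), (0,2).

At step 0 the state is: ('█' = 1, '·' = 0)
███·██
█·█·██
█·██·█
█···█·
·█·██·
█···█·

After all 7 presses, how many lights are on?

18

k=0  ███·██
█·█·██
█·██·█
█···█·
·█·██·
█···█·
k=1  ███·██
█·█·██
█·██·█
····█·
█··██·
····█·
k=2  ███·██
█·█·██
█·████
···█·█
█··█··
····█·
k=3  ███·██
█·█·██
█·████
···█·█
█·██··
·████·
k=4  ███·██
█·█··█
█·█···
···███
█·██··
·████·
k=5  ·██·██
·██··█
··█···
···███
█·██··
·████·
k=6  ███·██
█·█··█
█·█···
···███
█·██··
·████·
k=7  █··███
█····█
█·█···
···███
█·██··
·████·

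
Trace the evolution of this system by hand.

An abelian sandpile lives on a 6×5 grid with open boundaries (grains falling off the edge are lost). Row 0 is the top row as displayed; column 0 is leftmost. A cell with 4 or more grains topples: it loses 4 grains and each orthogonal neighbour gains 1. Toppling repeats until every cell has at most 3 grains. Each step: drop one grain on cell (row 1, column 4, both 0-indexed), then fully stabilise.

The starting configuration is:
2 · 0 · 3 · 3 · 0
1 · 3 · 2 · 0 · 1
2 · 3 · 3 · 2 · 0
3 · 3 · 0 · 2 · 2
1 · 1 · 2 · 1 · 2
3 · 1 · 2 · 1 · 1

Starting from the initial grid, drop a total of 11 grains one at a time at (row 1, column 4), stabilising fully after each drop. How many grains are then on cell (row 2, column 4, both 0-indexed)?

3

gen 0: 2 · 0 · 3 · 3 · 0
1 · 3 · 2 · 0 · 1
2 · 3 · 3 · 2 · 0
3 · 3 · 0 · 2 · 2
1 · 1 · 2 · 1 · 2
3 · 1 · 2 · 1 · 1
gen 1: 2 · 0 · 3 · 3 · 0
1 · 3 · 2 · 0 · 2
2 · 3 · 3 · 2 · 0
3 · 3 · 0 · 2 · 2
1 · 1 · 2 · 1 · 2
3 · 1 · 2 · 1 · 1
gen 2: 2 · 0 · 3 · 3 · 0
1 · 3 · 2 · 0 · 3
2 · 3 · 3 · 2 · 0
3 · 3 · 0 · 2 · 2
1 · 1 · 2 · 1 · 2
3 · 1 · 2 · 1 · 1
gen 3: 2 · 0 · 3 · 3 · 1
1 · 3 · 2 · 1 · 0
2 · 3 · 3 · 2 · 1
3 · 3 · 0 · 2 · 2
1 · 1 · 2 · 1 · 2
3 · 1 · 2 · 1 · 1
gen 4: 2 · 0 · 3 · 3 · 1
1 · 3 · 2 · 1 · 1
2 · 3 · 3 · 2 · 1
3 · 3 · 0 · 2 · 2
1 · 1 · 2 · 1 · 2
3 · 1 · 2 · 1 · 1
gen 5: 2 · 0 · 3 · 3 · 1
1 · 3 · 2 · 1 · 2
2 · 3 · 3 · 2 · 1
3 · 3 · 0 · 2 · 2
1 · 1 · 2 · 1 · 2
3 · 1 · 2 · 1 · 1
gen 6: 2 · 0 · 3 · 3 · 1
1 · 3 · 2 · 1 · 3
2 · 3 · 3 · 2 · 1
3 · 3 · 0 · 2 · 2
1 · 1 · 2 · 1 · 2
3 · 1 · 2 · 1 · 1
gen 7: 2 · 0 · 3 · 3 · 2
1 · 3 · 2 · 2 · 0
2 · 3 · 3 · 2 · 2
3 · 3 · 0 · 2 · 2
1 · 1 · 2 · 1 · 2
3 · 1 · 2 · 1 · 1
gen 8: 2 · 0 · 3 · 3 · 2
1 · 3 · 2 · 2 · 1
2 · 3 · 3 · 2 · 2
3 · 3 · 0 · 2 · 2
1 · 1 · 2 · 1 · 2
3 · 1 · 2 · 1 · 1
gen 9: 2 · 0 · 3 · 3 · 2
1 · 3 · 2 · 2 · 2
2 · 3 · 3 · 2 · 2
3 · 3 · 0 · 2 · 2
1 · 1 · 2 · 1 · 2
3 · 1 · 2 · 1 · 1
gen 10: 2 · 0 · 3 · 3 · 2
1 · 3 · 2 · 2 · 3
2 · 3 · 3 · 2 · 2
3 · 3 · 0 · 2 · 2
1 · 1 · 2 · 1 · 2
3 · 1 · 2 · 1 · 1
gen 11: 2 · 0 · 3 · 3 · 3
1 · 3 · 2 · 3 · 0
2 · 3 · 3 · 2 · 3
3 · 3 · 0 · 2 · 2
1 · 1 · 2 · 1 · 2
3 · 1 · 2 · 1 · 1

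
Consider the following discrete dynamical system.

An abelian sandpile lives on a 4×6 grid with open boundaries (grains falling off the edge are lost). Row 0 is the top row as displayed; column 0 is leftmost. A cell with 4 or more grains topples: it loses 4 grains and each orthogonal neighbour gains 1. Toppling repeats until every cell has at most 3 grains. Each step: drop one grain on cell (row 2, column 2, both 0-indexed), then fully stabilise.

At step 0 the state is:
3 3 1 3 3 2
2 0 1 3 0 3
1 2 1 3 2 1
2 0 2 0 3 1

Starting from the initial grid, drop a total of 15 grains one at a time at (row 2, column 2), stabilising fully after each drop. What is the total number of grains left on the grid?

t=0: 3 3 1 3 3 2
2 0 1 3 0 3
1 2 1 3 2 1
2 0 2 0 3 1
t=1: 3 3 1 3 3 2
2 0 1 3 0 3
1 2 2 3 2 1
2 0 2 0 3 1
t=2: 3 3 1 3 3 2
2 0 1 3 0 3
1 2 3 3 2 1
2 0 2 0 3 1
t=3: 3 3 2 1 0 3
2 0 3 1 2 3
1 3 1 1 3 1
2 0 3 1 3 1
t=4: 3 3 2 1 0 3
2 0 3 1 2 3
1 3 2 1 3 1
2 0 3 1 3 1
t=5: 3 3 2 1 0 3
2 0 3 1 2 3
1 3 3 1 3 1
2 0 3 1 3 1
t=6: 3 3 3 1 0 3
2 2 0 2 2 3
2 0 3 2 3 1
2 2 0 2 3 1
t=7: 3 3 3 1 0 3
2 2 1 2 2 3
2 1 0 3 3 1
2 2 1 2 3 1
t=8: 3 3 3 1 0 3
2 2 1 2 2 3
2 1 1 3 3 1
2 2 1 2 3 1
t=9: 3 3 3 1 0 3
2 2 1 2 2 3
2 1 2 3 3 1
2 2 1 2 3 1
t=10: 3 3 3 1 0 3
2 2 1 2 2 3
2 1 3 3 3 1
2 2 1 2 3 1
t=11: 3 3 3 1 0 3
2 2 2 3 3 3
2 2 1 2 1 2
2 2 3 0 1 2
t=12: 3 3 3 1 0 3
2 2 2 3 3 3
2 2 2 2 1 2
2 2 3 0 1 2
t=13: 3 3 3 1 0 3
2 2 2 3 3 3
2 2 3 2 1 2
2 2 3 0 1 2
t=14: 3 3 3 1 0 3
2 2 3 3 3 3
2 3 1 3 1 2
2 3 0 1 1 2
t=15: 3 3 3 1 0 3
2 2 3 3 3 3
2 3 2 3 1 2
2 3 0 1 1 2

51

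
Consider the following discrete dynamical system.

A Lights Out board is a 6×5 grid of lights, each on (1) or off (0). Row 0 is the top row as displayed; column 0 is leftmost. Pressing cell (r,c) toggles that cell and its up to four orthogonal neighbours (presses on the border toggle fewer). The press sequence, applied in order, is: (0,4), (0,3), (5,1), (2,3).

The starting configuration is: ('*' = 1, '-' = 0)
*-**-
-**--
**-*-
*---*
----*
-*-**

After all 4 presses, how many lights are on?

18

[0] *-**-
-**--
**-*-
*---*
----*
-*-**
[1] *-*-*
-**-*
**-*-
*---*
----*
-*-**
[2] *--*-
-****
**-*-
*---*
----*
-*-**
[3] *--*-
-****
**-*-
*---*
-*--*
*-***
[4] *--*-
-**-*
***-*
*--**
-*--*
*-***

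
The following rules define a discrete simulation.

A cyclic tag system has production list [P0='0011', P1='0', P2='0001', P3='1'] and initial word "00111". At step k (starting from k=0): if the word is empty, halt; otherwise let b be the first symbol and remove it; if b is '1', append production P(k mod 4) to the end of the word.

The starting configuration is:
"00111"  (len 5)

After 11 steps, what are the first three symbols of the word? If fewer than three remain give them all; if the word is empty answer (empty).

gen 0: "00111"  (len 5)
gen 1: "0111"  (len 4)
gen 2: "111"  (len 3)
gen 3: "110001"  (len 6)
gen 4: "100011"  (len 6)
gen 5: "000110011"  (len 9)
gen 6: "00110011"  (len 8)
gen 7: "0110011"  (len 7)
gen 8: "110011"  (len 6)
gen 9: "100110011"  (len 9)
gen 10: "001100110"  (len 9)
gen 11: "01100110"  (len 8)

011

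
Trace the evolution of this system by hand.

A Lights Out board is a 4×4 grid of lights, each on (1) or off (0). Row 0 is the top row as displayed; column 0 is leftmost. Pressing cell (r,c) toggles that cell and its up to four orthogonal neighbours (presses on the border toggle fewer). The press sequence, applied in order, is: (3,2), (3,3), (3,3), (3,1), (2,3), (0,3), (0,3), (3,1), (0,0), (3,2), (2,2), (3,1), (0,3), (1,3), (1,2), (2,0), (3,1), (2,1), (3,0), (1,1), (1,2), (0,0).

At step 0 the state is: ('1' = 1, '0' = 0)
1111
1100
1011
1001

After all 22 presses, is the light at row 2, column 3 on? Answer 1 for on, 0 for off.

0

t=0: 1111
1100
1011
1001
t=1: 1111
1100
1001
1110
t=2: 1111
1100
1000
1101
t=3: 1111
1100
1001
1110
t=4: 1111
1100
1101
0000
t=5: 1111
1101
1110
0001
t=6: 1100
1100
1110
0001
t=7: 1111
1101
1110
0001
t=8: 1111
1101
1010
1111
t=9: 0011
0101
1010
1111
t=10: 0011
0101
1000
1000
t=11: 0011
0111
1111
1010
t=12: 0011
0111
1011
0100
t=13: 0000
0110
1011
0100
t=14: 0001
0101
1010
0100
t=15: 0011
0010
1000
0100
t=16: 0011
1010
0100
1100
t=17: 0011
1010
0000
0010
t=18: 0011
1110
1110
0110
t=19: 0011
1110
0110
1010
t=20: 0111
0000
0010
1010
t=21: 0101
0111
0000
1010
t=22: 1001
1111
0000
1010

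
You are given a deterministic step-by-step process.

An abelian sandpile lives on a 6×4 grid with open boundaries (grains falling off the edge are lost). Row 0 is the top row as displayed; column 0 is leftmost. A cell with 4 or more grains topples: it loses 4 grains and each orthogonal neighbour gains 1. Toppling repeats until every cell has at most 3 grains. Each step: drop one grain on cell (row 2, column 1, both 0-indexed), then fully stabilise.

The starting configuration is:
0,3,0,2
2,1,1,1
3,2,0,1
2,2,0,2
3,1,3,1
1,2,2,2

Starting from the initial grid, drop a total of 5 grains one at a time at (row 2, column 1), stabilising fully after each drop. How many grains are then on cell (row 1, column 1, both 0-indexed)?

3

t=0: 0,3,0,2
2,1,1,1
3,2,0,1
2,2,0,2
3,1,3,1
1,2,2,2
t=1: 0,3,0,2
2,1,1,1
3,3,0,1
2,2,0,2
3,1,3,1
1,2,2,2
t=2: 0,3,0,2
3,2,1,1
0,1,1,1
3,3,0,2
3,1,3,1
1,2,2,2
t=3: 0,3,0,2
3,2,1,1
0,2,1,1
3,3,0,2
3,1,3,1
1,2,2,2
t=4: 0,3,0,2
3,2,1,1
0,3,1,1
3,3,0,2
3,1,3,1
1,2,2,2
t=5: 0,3,0,2
3,3,1,1
2,1,2,1
1,1,1,2
0,3,3,1
2,2,2,2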